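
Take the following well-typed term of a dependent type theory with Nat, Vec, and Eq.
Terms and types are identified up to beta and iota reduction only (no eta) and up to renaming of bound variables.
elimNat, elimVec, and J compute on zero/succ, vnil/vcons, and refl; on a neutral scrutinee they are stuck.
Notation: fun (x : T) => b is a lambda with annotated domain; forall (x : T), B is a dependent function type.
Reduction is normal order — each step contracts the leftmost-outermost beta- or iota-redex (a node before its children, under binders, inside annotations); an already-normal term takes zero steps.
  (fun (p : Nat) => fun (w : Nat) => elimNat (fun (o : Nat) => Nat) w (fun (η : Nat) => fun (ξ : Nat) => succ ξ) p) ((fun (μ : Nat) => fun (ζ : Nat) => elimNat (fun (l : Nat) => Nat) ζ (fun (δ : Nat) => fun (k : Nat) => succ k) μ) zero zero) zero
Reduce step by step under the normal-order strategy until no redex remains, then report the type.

normal-order reduction sequence:
  (fun (p : Nat) => fun (w : Nat) => elimNat (fun (o : Nat) => Nat) w (fun (η : Nat) => fun (ξ : Nat) => succ ξ) p) ((fun (μ : Nat) => fun (ζ : Nat) => elimNat (fun (l : Nat) => Nat) ζ (fun (δ : Nat) => fun (k : Nat) => succ k) μ) zero zero) zero
  ~> (fun (p : Nat) => elimNat (fun (w : Nat) => Nat) p (fun (o : Nat) => fun (η : Nat) => succ η) ((fun (ξ : Nat) => fun (μ : Nat) => elimNat (fun (ζ : Nat) => Nat) μ (fun (l : Nat) => fun (δ : Nat) => succ δ) ξ) zero zero)) zero
  ~> elimNat (fun (p : Nat) => Nat) zero (fun (w : Nat) => fun (o : Nat) => succ o) ((fun (η : Nat) => fun (ξ : Nat) => elimNat (fun (μ : Nat) => Nat) ξ (fun (ζ : Nat) => fun (l : Nat) => succ l) η) zero zero)
  ~> elimNat (fun (p : Nat) => Nat) zero (fun (w : Nat) => fun (o : Nat) => succ o) ((fun (η : Nat) => elimNat (fun (ξ : Nat) => Nat) η (fun (μ : Nat) => fun (ζ : Nat) => succ ζ) zero) zero)
  ~> elimNat (fun (p : Nat) => Nat) zero (fun (w : Nat) => fun (o : Nat) => succ o) (elimNat (fun (η : Nat) => Nat) zero (fun (ξ : Nat) => fun (μ : Nat) => succ μ) zero)
  ~> elimNat (fun (p : Nat) => Nat) zero (fun (w : Nat) => fun (o : Nat) => succ o) zero
  ~> zero
the term's type:
  Nat


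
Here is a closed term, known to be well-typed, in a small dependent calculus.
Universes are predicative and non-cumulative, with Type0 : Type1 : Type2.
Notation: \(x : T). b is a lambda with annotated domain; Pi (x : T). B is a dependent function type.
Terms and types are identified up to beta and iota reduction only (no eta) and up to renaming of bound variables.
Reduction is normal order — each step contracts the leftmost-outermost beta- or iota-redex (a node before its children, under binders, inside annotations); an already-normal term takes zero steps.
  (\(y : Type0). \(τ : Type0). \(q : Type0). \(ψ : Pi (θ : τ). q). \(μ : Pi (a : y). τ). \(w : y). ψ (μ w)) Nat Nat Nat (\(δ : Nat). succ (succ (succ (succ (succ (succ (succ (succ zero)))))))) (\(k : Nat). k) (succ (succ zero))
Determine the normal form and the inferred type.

resulting normal form:
  succ (succ (succ (succ (succ (succ (succ (succ zero)))))))
the term's type:
  Nat


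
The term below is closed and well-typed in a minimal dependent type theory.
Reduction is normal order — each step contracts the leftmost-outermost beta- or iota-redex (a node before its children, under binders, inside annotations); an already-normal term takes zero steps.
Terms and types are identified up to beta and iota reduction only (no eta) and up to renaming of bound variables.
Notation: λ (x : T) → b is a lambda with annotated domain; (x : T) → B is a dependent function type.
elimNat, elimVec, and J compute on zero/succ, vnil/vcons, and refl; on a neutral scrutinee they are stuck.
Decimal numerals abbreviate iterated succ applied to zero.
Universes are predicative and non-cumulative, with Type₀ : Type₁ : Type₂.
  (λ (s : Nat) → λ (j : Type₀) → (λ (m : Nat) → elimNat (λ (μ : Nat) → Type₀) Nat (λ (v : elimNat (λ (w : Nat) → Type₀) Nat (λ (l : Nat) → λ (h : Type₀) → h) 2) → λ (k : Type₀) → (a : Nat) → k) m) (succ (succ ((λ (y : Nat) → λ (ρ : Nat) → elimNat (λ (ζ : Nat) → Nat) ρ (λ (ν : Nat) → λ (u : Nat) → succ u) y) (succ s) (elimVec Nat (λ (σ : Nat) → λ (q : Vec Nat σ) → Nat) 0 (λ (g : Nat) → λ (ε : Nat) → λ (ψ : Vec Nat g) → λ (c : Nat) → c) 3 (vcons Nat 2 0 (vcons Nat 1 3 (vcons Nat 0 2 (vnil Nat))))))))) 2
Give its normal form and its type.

reduced normal form:
  λ (s : Type₀) → (j : Nat) → (m : Nat) → (μ : Nat) → (v : Nat) → (w : Nat) → Nat
the term's type:
  (s : Type₀) → Type₀
observation: the first redex contracted is a beta-redex; the normal form is reached in 53 normal-order steps.


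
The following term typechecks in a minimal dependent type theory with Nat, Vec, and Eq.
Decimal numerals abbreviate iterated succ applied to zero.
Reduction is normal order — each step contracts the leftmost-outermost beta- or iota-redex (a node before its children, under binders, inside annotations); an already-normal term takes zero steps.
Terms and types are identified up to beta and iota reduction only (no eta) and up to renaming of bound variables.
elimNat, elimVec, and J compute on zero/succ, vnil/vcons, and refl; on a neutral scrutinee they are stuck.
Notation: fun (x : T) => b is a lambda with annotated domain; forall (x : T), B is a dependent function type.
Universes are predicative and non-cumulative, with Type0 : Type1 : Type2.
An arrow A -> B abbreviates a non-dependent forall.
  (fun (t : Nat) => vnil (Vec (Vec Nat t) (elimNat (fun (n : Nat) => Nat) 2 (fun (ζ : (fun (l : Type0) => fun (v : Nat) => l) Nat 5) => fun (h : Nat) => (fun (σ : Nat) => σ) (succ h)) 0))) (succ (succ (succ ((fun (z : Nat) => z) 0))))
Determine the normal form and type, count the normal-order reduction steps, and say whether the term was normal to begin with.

resulting normal form:
  vnil (Vec (Vec Nat 3) 2)
the term's type:
  Vec (Vec (Vec Nat 3) 2) 0
reduction steps (normal order): 3
started in normal form: no
first redex: a beta-redex


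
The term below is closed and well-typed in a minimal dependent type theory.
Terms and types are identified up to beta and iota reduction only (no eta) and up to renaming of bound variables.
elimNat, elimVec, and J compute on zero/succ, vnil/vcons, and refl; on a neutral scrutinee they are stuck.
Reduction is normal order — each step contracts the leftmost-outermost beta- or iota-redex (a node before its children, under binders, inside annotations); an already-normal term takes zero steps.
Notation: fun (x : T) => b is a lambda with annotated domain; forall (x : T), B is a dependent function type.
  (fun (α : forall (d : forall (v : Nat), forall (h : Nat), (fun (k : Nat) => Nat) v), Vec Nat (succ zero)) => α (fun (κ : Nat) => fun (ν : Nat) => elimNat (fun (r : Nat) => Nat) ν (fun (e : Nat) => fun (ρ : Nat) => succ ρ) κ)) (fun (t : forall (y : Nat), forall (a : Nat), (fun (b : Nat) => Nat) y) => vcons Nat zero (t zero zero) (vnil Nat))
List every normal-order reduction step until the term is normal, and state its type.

reduction (normal order):
  (fun (α : forall (d : forall (v : Nat), forall (h : Nat), (fun (k : Nat) => Nat) v), Vec Nat (succ zero)) => α (fun (κ : Nat) => fun (ν : Nat) => elimNat (fun (r : Nat) => Nat) ν (fun (e : Nat) => fun (ρ : Nat) => succ ρ) κ)) (fun (t : forall (y : Nat), forall (a : Nat), (fun (b : Nat) => Nat) y) => vcons Nat zero (t zero zero) (vnil Nat))
  ~> (fun (α : forall (d : Nat), forall (v : Nat), (fun (h : Nat) => Nat) d) => vcons Nat zero (α zero zero) (vnil Nat)) (fun (k : Nat) => fun (κ : Nat) => elimNat (fun (ν : Nat) => Nat) κ (fun (r : Nat) => fun (e : Nat) => succ e) k)
  ~> vcons Nat zero ((fun (α : Nat) => fun (d : Nat) => elimNat (fun (v : Nat) => Nat) d (fun (h : Nat) => fun (k : Nat) => succ k) α) zero zero) (vnil Nat)
  ~> vcons Nat zero ((fun (α : Nat) => elimNat (fun (d : Nat) => Nat) α (fun (v : Nat) => fun (h : Nat) => succ h) zero) zero) (vnil Nat)
  ~> vcons Nat zero (elimNat (fun (α : Nat) => Nat) zero (fun (d : Nat) => fun (v : Nat) => succ v) zero) (vnil Nat)
  ~> vcons Nat zero zero (vnil Nat)
type:
  Vec Nat (succ zero)


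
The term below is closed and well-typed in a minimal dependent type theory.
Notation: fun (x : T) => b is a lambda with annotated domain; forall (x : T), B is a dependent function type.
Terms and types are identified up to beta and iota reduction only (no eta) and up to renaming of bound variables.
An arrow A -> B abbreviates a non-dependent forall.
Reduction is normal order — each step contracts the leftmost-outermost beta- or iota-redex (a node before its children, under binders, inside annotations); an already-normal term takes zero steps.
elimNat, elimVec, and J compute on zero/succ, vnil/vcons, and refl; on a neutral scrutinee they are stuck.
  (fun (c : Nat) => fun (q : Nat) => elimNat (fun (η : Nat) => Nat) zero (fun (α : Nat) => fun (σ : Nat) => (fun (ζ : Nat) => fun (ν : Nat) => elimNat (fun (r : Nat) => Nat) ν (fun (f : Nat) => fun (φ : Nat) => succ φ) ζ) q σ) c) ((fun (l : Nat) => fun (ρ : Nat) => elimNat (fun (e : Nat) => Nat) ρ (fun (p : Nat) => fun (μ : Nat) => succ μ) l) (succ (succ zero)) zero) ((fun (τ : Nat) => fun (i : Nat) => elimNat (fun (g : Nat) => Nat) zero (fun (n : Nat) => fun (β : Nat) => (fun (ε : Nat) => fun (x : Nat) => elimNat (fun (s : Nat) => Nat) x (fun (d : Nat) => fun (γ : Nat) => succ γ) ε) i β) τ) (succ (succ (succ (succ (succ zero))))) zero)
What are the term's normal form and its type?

resulting normal form:
  zero
the term's type:
  Nat
observation: normalization takes exactly 54 steps under the normal-order strategy.


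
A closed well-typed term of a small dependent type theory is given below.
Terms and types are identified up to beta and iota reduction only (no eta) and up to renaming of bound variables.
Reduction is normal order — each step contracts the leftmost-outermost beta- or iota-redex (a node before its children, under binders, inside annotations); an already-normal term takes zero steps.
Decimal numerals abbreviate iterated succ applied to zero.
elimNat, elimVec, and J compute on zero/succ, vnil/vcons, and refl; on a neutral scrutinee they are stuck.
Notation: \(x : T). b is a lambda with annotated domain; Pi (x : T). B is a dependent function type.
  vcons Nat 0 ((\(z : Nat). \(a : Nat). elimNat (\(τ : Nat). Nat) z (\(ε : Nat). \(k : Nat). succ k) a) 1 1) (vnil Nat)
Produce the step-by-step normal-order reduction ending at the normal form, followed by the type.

normal-order reduction sequence:
  vcons Nat 0 ((\(z : Nat). \(a : Nat). elimNat (\(τ : Nat). Nat) z (\(ε : Nat). \(k : Nat). succ k) a) 1 1) (vnil Nat)
  ~> vcons Nat 0 ((\(z : Nat). elimNat (\(a : Nat). Nat) 1 (\(τ : Nat). \(ε : Nat). succ ε) z) 1) (vnil Nat)
  ~> vcons Nat 0 (elimNat (\(z : Nat). Nat) 1 (\(a : Nat). \(τ : Nat). succ τ) 1) (vnil Nat)
  ~> vcons Nat 0 ((\(z : Nat). \(a : Nat). succ a) 0 (elimNat (\(τ : Nat). Nat) 1 (\(ε : Nat). \(k : Nat). succ k) 0)) (vnil Nat)
  ~> vcons Nat 0 ((\(z : Nat). succ z) (elimNat (\(a : Nat). Nat) 1 (\(τ : Nat). \(ε : Nat). succ ε) 0)) (vnil Nat)
  ~> vcons Nat 0 (succ (elimNat (\(z : Nat). Nat) 1 (\(a : Nat). \(τ : Nat). succ τ) 0)) (vnil Nat)
  ~> vcons Nat 0 2 (vnil Nat)
the term's type:
  Vec Nat 1


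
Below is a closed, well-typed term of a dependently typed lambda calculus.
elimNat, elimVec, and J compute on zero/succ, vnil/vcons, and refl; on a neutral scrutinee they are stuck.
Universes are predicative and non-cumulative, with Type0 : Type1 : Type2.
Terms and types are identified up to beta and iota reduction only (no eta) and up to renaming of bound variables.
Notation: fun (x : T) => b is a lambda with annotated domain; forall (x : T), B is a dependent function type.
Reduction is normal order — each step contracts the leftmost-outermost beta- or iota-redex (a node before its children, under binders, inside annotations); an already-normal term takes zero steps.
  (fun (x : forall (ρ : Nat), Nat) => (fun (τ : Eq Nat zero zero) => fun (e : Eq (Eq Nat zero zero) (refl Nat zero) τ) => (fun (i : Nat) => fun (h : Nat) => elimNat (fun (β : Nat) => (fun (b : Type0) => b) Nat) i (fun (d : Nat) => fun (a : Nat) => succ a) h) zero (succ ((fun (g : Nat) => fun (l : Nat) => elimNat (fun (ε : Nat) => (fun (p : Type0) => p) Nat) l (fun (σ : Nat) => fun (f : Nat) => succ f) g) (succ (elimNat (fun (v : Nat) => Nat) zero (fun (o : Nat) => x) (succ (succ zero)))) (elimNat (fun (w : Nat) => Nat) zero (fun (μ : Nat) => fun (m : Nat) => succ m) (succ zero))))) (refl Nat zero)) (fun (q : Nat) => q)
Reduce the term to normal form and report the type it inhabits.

reduced normal form:
  fun (x : Eq (Eq Nat zero zero) (refl Nat zero) (refl Nat zero)) => succ (succ (succ zero))
type:
  forall (x : Eq (Eq Nat zero zero) (refl Nat zero) (refl Nat zero)), Nat


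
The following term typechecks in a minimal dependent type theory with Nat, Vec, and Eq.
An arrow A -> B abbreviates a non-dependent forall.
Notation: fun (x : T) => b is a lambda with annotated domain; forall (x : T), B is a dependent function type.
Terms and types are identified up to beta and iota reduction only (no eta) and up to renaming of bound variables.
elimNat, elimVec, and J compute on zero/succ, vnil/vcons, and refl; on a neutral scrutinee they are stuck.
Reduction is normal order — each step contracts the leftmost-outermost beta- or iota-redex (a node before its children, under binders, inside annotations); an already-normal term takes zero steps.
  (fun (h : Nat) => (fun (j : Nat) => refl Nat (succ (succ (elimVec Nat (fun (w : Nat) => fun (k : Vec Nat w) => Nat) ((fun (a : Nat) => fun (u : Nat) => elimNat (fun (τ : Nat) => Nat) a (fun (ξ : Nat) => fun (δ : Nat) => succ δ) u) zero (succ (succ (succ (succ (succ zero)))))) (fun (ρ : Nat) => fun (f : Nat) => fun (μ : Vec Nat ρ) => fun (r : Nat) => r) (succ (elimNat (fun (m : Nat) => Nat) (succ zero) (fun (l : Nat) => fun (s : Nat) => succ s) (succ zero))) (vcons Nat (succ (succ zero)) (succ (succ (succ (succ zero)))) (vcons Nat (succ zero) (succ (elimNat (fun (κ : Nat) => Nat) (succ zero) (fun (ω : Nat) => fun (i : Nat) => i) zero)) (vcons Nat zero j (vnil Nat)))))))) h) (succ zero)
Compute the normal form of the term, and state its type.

normal form:
  refl Nat (succ (succ (succ (succ (succ (succ (succ zero)))))))
inferred type:
  Eq Nat (succ (succ (succ (succ (succ (succ (succ zero))))))) (succ (succ (succ (succ (succ (succ (succ zero)))))))
observation: normalization takes exactly 36 steps under the normal-order strategy.


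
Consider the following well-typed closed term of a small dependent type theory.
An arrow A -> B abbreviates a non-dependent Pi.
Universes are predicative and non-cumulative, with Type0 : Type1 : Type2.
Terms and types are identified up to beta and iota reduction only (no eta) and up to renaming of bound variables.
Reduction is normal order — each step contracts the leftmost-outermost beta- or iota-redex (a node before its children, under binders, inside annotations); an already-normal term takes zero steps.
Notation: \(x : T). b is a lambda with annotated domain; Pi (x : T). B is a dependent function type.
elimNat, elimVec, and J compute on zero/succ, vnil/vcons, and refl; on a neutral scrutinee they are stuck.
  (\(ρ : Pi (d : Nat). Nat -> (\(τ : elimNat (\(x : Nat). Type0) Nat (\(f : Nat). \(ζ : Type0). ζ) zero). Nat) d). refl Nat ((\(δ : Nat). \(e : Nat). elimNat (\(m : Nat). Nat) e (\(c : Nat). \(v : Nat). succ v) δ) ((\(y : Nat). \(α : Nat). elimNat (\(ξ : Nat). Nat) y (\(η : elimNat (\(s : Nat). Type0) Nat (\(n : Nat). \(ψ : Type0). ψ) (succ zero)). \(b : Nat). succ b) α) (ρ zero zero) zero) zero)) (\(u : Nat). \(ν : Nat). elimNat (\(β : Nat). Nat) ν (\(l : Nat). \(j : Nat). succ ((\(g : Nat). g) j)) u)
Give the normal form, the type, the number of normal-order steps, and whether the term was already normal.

reduced normal form:
  refl Nat zero
the term's type:
  Eq Nat zero zero
steps to reach normal form (normal order): 10
started in normal form: no
first redex: a beta-redex


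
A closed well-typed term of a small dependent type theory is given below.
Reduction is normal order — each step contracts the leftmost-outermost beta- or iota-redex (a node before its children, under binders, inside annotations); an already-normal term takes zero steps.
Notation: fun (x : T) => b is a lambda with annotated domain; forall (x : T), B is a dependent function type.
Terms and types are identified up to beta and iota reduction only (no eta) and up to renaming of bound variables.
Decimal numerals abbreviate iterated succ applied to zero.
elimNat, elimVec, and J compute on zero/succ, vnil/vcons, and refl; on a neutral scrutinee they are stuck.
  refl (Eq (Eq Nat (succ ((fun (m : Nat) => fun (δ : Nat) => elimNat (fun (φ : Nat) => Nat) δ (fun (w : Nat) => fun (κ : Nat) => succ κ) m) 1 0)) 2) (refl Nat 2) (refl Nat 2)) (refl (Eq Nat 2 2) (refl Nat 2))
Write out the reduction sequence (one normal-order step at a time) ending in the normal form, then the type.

normal-order reduction:
  refl (Eq (Eq Nat (succ ((fun (m : Nat) => fun (δ : Nat) => elimNat (fun (φ : Nat) => Nat) δ (fun (w : Nat) => fun (κ : Nat) => succ κ) m) 1 0)) 2) (refl Nat 2) (refl Nat 2)) (refl (Eq Nat 2 2) (refl Nat 2))
  ~> refl (Eq (Eq Nat (succ ((fun (m : Nat) => elimNat (fun (δ : Nat) => Nat) m (fun (φ : Nat) => fun (w : Nat) => succ w) 1) 0)) 2) (refl Nat 2) (refl Nat 2)) (refl (Eq Nat 2 2) (refl Nat 2))
  ~> refl (Eq (Eq Nat (succ (elimNat (fun (m : Nat) => Nat) 0 (fun (δ : Nat) => fun (φ : Nat) => succ φ) 1)) 2) (refl Nat 2) (refl Nat 2)) (refl (Eq Nat 2 2) (refl Nat 2))
  ~> refl (Eq (Eq Nat (succ ((fun (m : Nat) => fun (δ : Nat) => succ δ) 0 (elimNat (fun (φ : Nat) => Nat) 0 (fun (w : Nat) => fun (κ : Nat) => succ κ) 0))) 2) (refl Nat 2) (refl Nat 2)) (refl (Eq Nat 2 2) (refl Nat 2))
  ~> refl (Eq (Eq Nat (succ ((fun (m : Nat) => succ m) (elimNat (fun (δ : Nat) => Nat) 0 (fun (φ : Nat) => fun (w : Nat) => succ w) 0))) 2) (refl Nat 2) (refl Nat 2)) (refl (Eq Nat 2 2) (refl Nat 2))
  ~> refl (Eq (Eq Nat (succ (succ (elimNat (fun (m : Nat) => Nat) 0 (fun (δ : Nat) => fun (φ : Nat) => succ φ) 0))) 2) (refl Nat 2) (refl Nat 2)) (refl (Eq Nat 2 2) (refl Nat 2))
  ~> refl (Eq (Eq Nat 2 2) (refl Nat 2) (refl Nat 2)) (refl (Eq Nat 2 2) (refl Nat 2))
the term's type:
  Eq (Eq (Eq Nat 2 2) (refl Nat 2) (refl Nat 2)) (refl (Eq Nat 2 2) (refl Nat 2)) (refl (Eq Nat 2 2) (refl Nat 2))


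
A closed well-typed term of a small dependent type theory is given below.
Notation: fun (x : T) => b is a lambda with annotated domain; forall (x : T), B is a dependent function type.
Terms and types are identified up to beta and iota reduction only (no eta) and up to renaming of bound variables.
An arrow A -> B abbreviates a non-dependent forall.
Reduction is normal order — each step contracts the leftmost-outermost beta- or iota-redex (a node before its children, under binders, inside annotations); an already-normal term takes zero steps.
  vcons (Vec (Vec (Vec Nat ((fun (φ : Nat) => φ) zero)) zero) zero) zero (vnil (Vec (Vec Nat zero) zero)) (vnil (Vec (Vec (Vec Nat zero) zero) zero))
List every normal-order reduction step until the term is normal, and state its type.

normal-order reduction:
  vcons (Vec (Vec (Vec Nat ((fun (φ : Nat) => φ) zero)) zero) zero) zero (vnil (Vec (Vec Nat zero) zero)) (vnil (Vec (Vec (Vec Nat zero) zero) zero))
  ~> vcons (Vec (Vec (Vec Nat zero) zero) zero) zero (vnil (Vec (Vec Nat zero) zero)) (vnil (Vec (Vec (Vec Nat zero) zero) zero))
inferred type:
  Vec (Vec (Vec (Vec Nat zero) zero) zero) (succ zero)


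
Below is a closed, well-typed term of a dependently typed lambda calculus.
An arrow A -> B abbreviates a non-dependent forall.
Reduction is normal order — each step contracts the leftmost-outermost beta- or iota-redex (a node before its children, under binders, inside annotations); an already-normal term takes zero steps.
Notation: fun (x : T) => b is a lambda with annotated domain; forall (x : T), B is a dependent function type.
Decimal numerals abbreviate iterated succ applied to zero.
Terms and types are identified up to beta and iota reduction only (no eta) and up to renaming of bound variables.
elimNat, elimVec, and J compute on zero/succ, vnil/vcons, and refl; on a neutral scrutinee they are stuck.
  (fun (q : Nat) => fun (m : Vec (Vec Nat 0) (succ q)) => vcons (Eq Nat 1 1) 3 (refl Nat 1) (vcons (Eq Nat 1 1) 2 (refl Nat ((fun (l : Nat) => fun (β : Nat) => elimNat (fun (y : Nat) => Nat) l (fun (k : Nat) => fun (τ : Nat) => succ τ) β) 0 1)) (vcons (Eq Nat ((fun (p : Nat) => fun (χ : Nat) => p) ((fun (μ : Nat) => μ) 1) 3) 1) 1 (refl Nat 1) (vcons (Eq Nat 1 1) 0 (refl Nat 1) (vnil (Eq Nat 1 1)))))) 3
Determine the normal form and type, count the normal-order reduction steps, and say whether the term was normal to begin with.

reduced normal form:
  fun (q : Vec (Vec Nat 0) 4) => vcons (Eq Nat 1 1) 3 (refl Nat 1) (vcons (Eq Nat 1 1) 2 (refl Nat 1) (vcons (Eq Nat 1 1) 1 (refl Nat 1) (vcons (Eq Nat 1 1) 0 (refl Nat 1) (vnil (Eq Nat 1 1)))))
the term's type:
  Vec (Vec Nat 0) 4 -> Vec (Eq Nat 1 1) 4
reduction steps (normal order): 10
term was already normal: no
first contracted redex: a beta-redex


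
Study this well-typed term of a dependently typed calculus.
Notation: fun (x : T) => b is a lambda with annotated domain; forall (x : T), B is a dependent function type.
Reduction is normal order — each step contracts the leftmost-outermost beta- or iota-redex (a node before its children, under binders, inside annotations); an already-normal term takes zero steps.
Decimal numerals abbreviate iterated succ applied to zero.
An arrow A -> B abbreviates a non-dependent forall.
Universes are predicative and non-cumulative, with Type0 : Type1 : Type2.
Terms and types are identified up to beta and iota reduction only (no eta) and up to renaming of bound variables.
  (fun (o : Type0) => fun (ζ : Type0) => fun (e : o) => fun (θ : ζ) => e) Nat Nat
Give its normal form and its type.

resulting normal form:
  fun (o : Nat) => fun (ζ : Nat) => o
type:
  Nat -> Nat -> Nat
observation: reduction starts at a beta-redex, and 2 normal-order steps reach the normal form.


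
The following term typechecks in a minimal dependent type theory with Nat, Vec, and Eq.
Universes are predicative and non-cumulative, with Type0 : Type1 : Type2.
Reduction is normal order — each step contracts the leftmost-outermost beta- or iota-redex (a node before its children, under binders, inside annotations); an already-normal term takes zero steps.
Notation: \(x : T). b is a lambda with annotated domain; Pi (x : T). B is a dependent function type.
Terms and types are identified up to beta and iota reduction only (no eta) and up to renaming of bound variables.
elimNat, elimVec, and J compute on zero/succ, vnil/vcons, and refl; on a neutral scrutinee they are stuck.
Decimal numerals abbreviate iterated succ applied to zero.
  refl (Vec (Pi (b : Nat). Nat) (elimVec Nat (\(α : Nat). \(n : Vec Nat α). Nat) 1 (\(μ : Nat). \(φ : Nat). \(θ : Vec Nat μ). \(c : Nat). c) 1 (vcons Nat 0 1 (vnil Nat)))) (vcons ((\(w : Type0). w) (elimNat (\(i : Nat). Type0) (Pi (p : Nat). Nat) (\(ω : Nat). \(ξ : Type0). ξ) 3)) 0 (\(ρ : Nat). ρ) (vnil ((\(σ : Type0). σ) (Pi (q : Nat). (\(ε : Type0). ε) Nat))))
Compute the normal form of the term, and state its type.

normal form:
  refl (Vec (Pi (b : Nat). Nat) 1) (vcons (Pi (α : Nat). Nat) 0 (\(n : Nat). n) (vnil (Pi (μ : Nat). Nat)))
the term's type:
  Eq (Vec (Pi (b : Nat). Nat) 1) (vcons (Pi (α : Nat). Nat) 0 (\(n : Nat). n) (vnil (Pi (μ : Nat). Nat))) (vcons (Pi (φ : Nat). Nat) 0 (\(θ : Nat). θ) (vnil (Pi (c : Nat). Nat)))
observation: normalization takes exactly 19 steps under the normal-order strategy.


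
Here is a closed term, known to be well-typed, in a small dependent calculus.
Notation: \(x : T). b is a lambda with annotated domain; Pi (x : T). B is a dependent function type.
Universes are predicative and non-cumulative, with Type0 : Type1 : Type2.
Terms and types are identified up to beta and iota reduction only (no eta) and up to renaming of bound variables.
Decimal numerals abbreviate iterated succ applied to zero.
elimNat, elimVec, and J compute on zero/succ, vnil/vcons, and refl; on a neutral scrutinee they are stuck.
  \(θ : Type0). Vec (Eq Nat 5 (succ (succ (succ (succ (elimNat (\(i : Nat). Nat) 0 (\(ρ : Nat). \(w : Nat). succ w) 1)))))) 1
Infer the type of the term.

inferred type:
  Pi (θ : Type0). Type0


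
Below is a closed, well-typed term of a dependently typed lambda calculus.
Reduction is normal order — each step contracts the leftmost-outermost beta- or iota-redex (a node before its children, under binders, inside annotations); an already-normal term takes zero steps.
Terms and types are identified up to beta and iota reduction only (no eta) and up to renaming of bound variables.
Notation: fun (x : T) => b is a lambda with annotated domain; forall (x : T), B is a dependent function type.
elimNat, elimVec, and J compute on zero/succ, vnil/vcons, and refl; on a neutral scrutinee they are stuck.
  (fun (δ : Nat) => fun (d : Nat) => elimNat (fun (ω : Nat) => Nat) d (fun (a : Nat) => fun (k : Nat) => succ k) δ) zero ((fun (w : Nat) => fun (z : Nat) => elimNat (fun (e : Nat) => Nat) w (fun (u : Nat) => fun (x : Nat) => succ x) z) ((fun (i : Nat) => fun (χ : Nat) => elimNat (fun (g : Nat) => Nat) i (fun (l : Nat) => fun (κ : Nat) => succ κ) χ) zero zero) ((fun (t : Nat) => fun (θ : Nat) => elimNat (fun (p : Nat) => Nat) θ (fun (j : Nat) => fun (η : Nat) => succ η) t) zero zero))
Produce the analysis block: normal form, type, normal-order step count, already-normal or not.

resulting normal form:
  zero
type:
  Nat
reduction steps (normal order): 12
started in normal form: no
first redex: a beta-redex


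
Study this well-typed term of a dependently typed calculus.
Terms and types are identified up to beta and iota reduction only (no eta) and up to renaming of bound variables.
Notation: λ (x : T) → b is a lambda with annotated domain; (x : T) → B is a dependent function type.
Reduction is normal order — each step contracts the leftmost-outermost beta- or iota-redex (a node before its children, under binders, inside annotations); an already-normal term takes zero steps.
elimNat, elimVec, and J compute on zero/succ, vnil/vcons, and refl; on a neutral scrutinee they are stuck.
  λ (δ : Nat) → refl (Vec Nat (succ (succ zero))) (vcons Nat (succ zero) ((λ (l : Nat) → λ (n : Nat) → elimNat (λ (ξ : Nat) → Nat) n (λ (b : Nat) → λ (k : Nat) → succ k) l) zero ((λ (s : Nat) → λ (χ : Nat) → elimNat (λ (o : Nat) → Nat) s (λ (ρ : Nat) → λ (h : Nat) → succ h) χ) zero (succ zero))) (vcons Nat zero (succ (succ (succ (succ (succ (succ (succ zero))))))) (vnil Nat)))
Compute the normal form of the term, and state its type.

reduced normal form:
  λ (δ : Nat) → refl (Vec Nat (succ (succ zero))) (vcons Nat (succ zero) (succ zero) (vcons Nat zero (succ (succ (succ (succ (succ (succ (succ zero))))))) (vnil Nat)))
the term's type:
  (δ : Nat) → Eq (Vec Nat (succ (succ zero))) (vcons Nat (succ zero) (succ zero) (vcons Nat zero (succ (succ (succ (succ (succ (succ (succ zero))))))) (vnil Nat))) (vcons Nat (succ zero) (succ zero) (vcons Nat zero (succ (succ (succ (succ (succ (succ (succ zero))))))) (vnil Nat)))


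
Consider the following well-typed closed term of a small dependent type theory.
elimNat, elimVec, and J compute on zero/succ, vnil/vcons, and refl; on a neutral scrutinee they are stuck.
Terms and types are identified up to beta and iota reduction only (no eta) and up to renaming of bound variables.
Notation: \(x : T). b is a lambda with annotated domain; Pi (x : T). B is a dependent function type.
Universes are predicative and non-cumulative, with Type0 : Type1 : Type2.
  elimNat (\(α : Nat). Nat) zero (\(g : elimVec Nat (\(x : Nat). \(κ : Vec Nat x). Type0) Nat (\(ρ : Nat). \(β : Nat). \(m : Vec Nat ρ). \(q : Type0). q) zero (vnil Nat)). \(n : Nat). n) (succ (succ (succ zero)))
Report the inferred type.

inferred type:
  Nat


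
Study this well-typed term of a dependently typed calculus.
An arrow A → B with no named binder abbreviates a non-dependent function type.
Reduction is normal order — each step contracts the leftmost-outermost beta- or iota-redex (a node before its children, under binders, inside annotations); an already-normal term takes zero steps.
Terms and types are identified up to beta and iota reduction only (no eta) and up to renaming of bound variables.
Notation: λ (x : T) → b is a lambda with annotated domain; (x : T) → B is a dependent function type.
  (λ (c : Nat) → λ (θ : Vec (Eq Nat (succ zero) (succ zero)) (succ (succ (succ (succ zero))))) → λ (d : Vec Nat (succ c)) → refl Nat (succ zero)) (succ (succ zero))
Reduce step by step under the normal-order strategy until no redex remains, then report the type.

reduction (normal order):
  (λ (c : Nat) → λ (θ : Vec (Eq Nat (succ zero) (succ zero)) (succ (succ (succ (succ zero))))) → λ (d : Vec Nat (succ c)) → refl Nat (succ zero)) (succ (succ zero))
  ~> λ (c : Vec (Eq Nat (succ zero) (succ zero)) (succ (succ (succ (succ zero))))) → λ (θ : Vec Nat (succ (succ (succ zero)))) → refl Nat (succ zero)
inferred type:
  Vec (Eq Nat (succ zero) (succ zero)) (succ (succ (succ (succ zero)))) → Vec Nat (succ (succ (succ zero))) → Eq Nat (succ zero) (succ zero)


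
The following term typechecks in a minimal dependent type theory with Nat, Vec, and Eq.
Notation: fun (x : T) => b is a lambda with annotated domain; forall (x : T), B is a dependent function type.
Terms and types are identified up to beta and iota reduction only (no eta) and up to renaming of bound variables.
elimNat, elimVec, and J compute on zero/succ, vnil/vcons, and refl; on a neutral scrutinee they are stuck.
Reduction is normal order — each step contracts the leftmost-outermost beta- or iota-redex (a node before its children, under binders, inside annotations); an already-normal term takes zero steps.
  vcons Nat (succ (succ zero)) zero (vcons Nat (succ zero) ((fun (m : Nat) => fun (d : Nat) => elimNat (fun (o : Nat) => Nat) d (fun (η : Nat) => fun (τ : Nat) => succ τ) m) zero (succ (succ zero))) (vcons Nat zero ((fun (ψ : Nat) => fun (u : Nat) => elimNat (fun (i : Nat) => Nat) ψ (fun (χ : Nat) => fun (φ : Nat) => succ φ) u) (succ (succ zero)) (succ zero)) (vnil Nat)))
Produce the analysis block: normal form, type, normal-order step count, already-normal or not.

normal form:
  vcons Nat (succ (succ zero)) zero (vcons Nat (succ zero) (succ (succ zero)) (vcons Nat zero (succ (succ (succ zero))) (vnil Nat)))
the term's type:
  Vec Nat (succ (succ (succ zero)))
normal-order step count: 9
term was already normal: no
first redex: a beta-redex


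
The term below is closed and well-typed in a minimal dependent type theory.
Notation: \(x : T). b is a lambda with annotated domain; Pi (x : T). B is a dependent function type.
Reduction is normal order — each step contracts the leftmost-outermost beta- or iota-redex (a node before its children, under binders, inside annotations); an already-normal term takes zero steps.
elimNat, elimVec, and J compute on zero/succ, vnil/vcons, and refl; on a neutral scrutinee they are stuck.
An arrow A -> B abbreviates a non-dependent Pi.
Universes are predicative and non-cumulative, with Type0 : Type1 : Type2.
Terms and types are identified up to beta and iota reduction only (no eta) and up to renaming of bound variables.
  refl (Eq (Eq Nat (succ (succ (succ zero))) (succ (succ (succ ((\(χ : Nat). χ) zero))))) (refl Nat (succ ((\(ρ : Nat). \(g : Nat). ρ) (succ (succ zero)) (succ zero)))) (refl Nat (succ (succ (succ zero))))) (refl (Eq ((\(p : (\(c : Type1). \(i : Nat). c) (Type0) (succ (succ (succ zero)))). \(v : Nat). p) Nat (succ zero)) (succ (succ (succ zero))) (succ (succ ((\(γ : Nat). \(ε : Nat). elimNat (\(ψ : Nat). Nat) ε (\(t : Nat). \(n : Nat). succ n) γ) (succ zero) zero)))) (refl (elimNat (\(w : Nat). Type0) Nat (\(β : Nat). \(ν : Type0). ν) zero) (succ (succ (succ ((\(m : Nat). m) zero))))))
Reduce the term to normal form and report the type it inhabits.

resulting normal form:
  refl (Eq (Eq Nat (succ (succ (succ zero))) (succ (succ (succ zero)))) (refl Nat (succ (succ (succ zero)))) (refl Nat (succ (succ (succ zero))))) (refl (Eq Nat (succ (succ (succ zero))) (succ (succ (succ zero)))) (refl Nat (succ (succ (succ zero)))))
type:
  Eq (Eq (Eq Nat (succ (succ (succ zero))) (succ (succ (succ zero)))) (refl Nat (succ (succ (succ zero)))) (refl Nat (succ (succ (succ zero))))) (refl (Eq Nat (succ (succ (succ zero))) (succ (succ (succ zero)))) (refl Nat (succ (succ (succ zero))))) (refl (Eq Nat (succ (succ (succ zero))) (succ (succ (succ zero)))) (refl Nat (succ (succ (succ zero)))))
observation: 13 normal-order steps normalize the term, beginning with a beta-redex.


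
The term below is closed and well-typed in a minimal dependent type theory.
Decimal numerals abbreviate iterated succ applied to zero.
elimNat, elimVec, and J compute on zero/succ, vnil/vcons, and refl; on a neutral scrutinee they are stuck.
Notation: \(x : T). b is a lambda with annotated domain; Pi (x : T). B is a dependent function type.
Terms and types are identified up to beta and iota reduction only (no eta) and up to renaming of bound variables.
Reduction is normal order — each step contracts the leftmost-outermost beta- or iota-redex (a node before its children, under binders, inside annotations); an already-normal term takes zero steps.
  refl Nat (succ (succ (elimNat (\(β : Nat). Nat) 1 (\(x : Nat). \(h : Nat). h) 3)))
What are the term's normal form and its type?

normal form:
  refl Nat 3
inferred type:
  Eq Nat 3 3
observation: contracting an elimNat iota-redex first, the term normalizes in 10 steps.


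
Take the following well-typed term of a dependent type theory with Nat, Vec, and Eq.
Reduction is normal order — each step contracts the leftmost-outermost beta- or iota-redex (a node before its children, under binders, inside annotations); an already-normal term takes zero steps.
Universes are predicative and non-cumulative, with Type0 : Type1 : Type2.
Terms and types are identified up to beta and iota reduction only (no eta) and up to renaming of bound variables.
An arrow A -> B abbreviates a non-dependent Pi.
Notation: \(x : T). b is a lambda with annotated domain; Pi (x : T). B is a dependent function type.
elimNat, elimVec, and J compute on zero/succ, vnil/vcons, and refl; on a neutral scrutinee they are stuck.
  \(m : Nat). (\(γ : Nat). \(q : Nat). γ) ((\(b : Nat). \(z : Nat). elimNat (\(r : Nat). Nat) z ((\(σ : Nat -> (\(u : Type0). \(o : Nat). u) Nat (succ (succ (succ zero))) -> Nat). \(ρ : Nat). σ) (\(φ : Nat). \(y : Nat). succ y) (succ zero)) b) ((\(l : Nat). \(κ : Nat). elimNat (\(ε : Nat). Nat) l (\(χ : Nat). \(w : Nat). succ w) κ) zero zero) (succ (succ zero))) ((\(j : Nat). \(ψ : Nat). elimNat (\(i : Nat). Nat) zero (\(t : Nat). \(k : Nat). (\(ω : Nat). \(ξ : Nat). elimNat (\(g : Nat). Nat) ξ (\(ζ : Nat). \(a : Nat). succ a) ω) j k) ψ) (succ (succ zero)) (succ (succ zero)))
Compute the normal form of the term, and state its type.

resulting normal form:
  \(m : Nat). succ (succ zero)
type:
  Nat -> Nat
observation: the term reaches its normal form after 10 normal-order steps.


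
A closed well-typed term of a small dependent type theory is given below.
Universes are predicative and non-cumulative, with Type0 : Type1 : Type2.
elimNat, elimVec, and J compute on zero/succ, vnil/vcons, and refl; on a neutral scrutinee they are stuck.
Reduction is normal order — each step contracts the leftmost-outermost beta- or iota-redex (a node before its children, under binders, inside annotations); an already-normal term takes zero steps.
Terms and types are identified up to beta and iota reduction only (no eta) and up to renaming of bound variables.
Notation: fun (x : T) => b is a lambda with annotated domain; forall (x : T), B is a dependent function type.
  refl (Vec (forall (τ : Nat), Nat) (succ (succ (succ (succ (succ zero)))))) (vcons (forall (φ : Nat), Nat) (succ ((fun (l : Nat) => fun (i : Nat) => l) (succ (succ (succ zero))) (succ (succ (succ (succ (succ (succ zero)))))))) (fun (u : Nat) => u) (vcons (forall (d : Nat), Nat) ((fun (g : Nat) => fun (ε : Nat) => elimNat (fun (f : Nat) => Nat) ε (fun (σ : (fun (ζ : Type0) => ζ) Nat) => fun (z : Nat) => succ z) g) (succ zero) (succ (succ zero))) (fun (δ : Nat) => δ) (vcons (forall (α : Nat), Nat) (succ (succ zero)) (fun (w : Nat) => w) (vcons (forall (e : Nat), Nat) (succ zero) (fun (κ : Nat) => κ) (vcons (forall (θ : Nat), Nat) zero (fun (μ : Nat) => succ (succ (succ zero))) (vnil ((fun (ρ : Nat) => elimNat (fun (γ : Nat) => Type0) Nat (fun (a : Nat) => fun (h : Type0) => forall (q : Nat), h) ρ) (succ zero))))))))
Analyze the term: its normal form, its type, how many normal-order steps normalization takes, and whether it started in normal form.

normal form:
  refl (Vec (forall (τ : Nat), Nat) (succ (succ (succ (succ (succ zero)))))) (vcons (forall (φ : Nat), Nat) (succ (succ (succ (succ zero)))) (fun (l : Nat) => l) (vcons (forall (i : Nat), Nat) (succ (succ (succ zero))) (fun (u : Nat) => u) (vcons (forall (d : Nat), Nat) (succ (succ zero)) (fun (g : Nat) => g) (vcons (forall (ε : Nat), Nat) (succ zero) (fun (f : Nat) => f) (vcons (forall (σ : Nat), Nat) zero (fun (ζ : Nat) => succ (succ (succ zero))) (vnil (forall (z : Nat), Nat)))))))
the term's type:
  Eq (Vec (forall (τ : Nat), Nat) (succ (succ (succ (succ (succ zero)))))) (vcons (forall (φ : Nat), Nat) (succ (succ (succ (succ zero)))) (fun (l : Nat) => l) (vcons (forall (i : Nat), Nat) (succ (succ (succ zero))) (fun (u : Nat) => u) (vcons (forall (d : Nat), Nat) (succ (succ zero)) (fun (g : Nat) => g) (vcons (forall (ε : Nat), Nat) (succ zero) (fun (f : Nat) => f) (vcons (forall (σ : Nat), Nat) zero (fun (ζ : Nat) => succ (succ (succ zero))) (vnil (forall (z : Nat), Nat))))))) (vcons (forall (δ : Nat), Nat) (succ (succ (succ (succ zero)))) (fun (α : Nat) => α) (vcons (forall (w : Nat), Nat) (succ (succ (succ zero))) (fun (e : Nat) => e) (vcons (forall (κ : Nat), Nat) (succ (succ zero)) (fun (θ : Nat) => θ) (vcons (forall (μ : Nat), Nat) (succ zero) (fun (ρ : Nat) => ρ) (vcons (forall (γ : Nat), Nat) zero (fun (a : Nat) => succ (succ (succ zero))) (vnil (forall (h : Nat), Nat)))))))
reduction steps (normal order): 13
term was already normal: no
first contracted redex: a beta-redex


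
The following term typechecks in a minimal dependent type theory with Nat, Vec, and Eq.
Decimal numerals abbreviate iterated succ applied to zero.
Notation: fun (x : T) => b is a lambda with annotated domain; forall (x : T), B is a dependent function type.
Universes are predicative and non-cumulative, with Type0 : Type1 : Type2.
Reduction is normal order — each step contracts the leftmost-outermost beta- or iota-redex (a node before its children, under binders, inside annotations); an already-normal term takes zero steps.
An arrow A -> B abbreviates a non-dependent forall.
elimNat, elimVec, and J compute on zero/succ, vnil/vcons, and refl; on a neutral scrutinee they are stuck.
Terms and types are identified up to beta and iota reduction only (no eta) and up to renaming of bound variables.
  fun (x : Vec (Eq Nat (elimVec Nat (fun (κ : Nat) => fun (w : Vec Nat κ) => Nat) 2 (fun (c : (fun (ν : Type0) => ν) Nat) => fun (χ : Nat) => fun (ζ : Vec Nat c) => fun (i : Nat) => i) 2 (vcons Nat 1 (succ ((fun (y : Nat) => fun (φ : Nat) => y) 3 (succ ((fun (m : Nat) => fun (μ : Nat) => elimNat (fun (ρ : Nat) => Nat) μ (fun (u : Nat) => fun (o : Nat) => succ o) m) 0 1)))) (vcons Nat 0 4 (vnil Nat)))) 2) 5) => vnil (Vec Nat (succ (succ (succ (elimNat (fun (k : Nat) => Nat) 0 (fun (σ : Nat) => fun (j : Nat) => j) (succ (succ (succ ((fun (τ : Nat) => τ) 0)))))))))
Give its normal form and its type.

normal form:
  fun (x : Vec (Eq Nat 2 2) 5) => vnil (Vec Nat 3)
the term's type:
  Vec (Eq Nat 2 2) 5 -> Vec (Vec Nat 3) 0


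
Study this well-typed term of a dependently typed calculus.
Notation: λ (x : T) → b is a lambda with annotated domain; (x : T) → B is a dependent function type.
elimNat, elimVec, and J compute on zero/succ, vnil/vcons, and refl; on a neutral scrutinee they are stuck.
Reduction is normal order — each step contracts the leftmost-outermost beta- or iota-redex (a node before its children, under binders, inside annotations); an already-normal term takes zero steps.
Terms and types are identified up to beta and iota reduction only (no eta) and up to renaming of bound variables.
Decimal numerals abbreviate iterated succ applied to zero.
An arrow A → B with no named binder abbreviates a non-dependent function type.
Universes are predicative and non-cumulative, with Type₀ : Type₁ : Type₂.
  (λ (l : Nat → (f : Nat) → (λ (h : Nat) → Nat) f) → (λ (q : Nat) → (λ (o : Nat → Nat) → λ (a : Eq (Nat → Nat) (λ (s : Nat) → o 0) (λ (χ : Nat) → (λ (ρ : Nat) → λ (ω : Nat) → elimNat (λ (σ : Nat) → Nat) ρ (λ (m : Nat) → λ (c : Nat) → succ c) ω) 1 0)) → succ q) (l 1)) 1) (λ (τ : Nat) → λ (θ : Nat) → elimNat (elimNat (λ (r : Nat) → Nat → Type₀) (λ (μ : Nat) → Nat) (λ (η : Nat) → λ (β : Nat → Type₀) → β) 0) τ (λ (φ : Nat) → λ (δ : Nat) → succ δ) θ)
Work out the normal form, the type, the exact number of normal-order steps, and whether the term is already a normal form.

normal form:
  λ (l : Eq (Nat → Nat) (λ (f : Nat) → 1) (λ (h : Nat) → 1)) → 2
inferred type:
  Eq (Nat → Nat) (λ (l : Nat) → 1) (λ (f : Nat) → 1) → Nat
steps to reach normal form (normal order): 9
already normal: no
first redex: a beta-redex
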